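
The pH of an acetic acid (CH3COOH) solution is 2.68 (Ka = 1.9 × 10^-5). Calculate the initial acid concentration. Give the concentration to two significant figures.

C₀ = 2.3 × 10^-1 M

[H+] = 10^(-2.68) = 2.09 × 10^-3 M = x
Ka = x²/(C₀ − x) ⇒ C₀ = x + x²/Ka
C₀ = 2.09 × 10^-3 + (2.09 × 10^-3)²/(1.9 × 10^-5) = 2.32 × 10^-1 M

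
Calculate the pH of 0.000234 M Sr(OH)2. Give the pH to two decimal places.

Sr(OH)2 is a strong base (each formula unit releases 2 OH-); [OH-] = 0.000468 M.
pOH = -log(0.000468) = 3.33
pH = 14.00 - 3.33 = 10.67

pH = 10.67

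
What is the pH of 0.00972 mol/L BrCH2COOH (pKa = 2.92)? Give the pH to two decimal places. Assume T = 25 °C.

pH = 2.54

BrCH2COOH ⇌ BrCH2COO- + H+
Ka = 10^(−2.92) = 1.20 × 10^-3
Ka = x²/(0.00972 − x) = 1.20 × 10^-3
The 5% rule fails; solving x² + Ka·x − Ka·C₀ = 0 exactly:
x = [−0.0012 + √(0.0012² + 4.67e-05)]/2 = 2.87 × 10^-3 M
pH = −log[H+] = −log(2.87 × 10^-3) = 2.54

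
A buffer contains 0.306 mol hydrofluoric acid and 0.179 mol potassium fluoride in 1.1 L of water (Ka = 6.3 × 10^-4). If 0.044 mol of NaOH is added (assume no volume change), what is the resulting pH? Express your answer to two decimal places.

After neutralization: n(HF) = 0.262 mol, n(F-) = 0.223 mol.
pKa = −log(6.3 × 10^-4) = 3.201
Henderson–Hasselbalch with mole ratio 0.223/0.262: pH = 3.201 + (-0.070)

pH = 3.13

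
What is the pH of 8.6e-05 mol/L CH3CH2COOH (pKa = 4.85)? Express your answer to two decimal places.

CH3CH2COOH ⇌ CH3CH2COO- + H+
Ka = 10^(−4.85) = 1.41 × 10^-5
From the ICE table, Ka = x²/(8.6e-05 − x) = 1.41 × 10^-5.
The 5% rule fails; solving x² + Ka·x − Ka·C₀ = 0 exactly:
x = [−1.41e-05 + √(1.41e-05² + 4.85e-09)]/2 = 2.85 × 10^-5 M
pH = −log(2.85 × 10^-5) = 4.55

pH = 4.55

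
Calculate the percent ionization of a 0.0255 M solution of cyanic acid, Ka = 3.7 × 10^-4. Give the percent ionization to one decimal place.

11.3%

HOCN ⇌ OCN- + H+; let x = [H+] at equilibrium.
Solve x² + 0.00037x − 9.43e-06 = 0 → x = 2.89 × 10^-3 M
% ionization = x/C₀ × 100% = 2.89 × 10^-3/0.0255 × 100% = 11.3%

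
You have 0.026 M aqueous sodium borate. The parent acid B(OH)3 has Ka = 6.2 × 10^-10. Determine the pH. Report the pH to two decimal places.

pH = 10.81

B(OH)4- is the conjugate base of the weak acid B(OH)3.
Kb = Kw/Ka = 1.0×10^-14 / 6.2 × 10^-10 = 1.61 × 10^-5
Let x = [OH-] at equilibrium. Kb = x²/(0.026 − x).
Since Kb ≪ C₀, x ≈ √(Kb·C₀) = 6.47 × 10^-4 M.
pOH = −log(6.47 × 10^-4) = 3.19; pH = 14.00 − 3.19 = 10.81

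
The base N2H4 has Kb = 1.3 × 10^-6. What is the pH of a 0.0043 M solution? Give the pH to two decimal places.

pH = 9.87

N2H4 + H2O ⇌ N2H5+ + OH-
Kb = x²/(0.0043 − x) = 1.3 × 10^-6
Neglecting x in the denominator: x = √(1.3 × 10^-6 × 0.0043) = 7.48 × 10^-5 M
(x/C₀ = 1.7% < 5%, so the approximation holds.)
pOH = 4.13, so pH = 14.00 − pOH = 9.87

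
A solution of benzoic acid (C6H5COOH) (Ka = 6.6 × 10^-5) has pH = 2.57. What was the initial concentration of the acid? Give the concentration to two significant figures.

C₀ = 1.1 × 10^-1 M

[H+] = 10^(-2.57) = 2.69 × 10^-3 M = x
Ka = x²/(C₀ − x) ⇒ C₀ = x + x²/Ka
C₀ = 2.69 × 10^-3 + (2.69 × 10^-3)²/(6.6 × 10^-5) = 1.12 × 10^-1 M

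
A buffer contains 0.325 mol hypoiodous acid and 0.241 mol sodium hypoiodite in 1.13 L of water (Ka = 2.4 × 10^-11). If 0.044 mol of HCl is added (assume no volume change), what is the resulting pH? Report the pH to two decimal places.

Added H+ converts OI- to HOI: HOI → 0.369 mol, OI- → 0.197 mol.
pKa = −log(2.4 × 10^-11) = 10.620
Henderson–Hasselbalch with mole ratio 0.197/0.369: pH = 10.620 + (-0.273)

pH = 10.35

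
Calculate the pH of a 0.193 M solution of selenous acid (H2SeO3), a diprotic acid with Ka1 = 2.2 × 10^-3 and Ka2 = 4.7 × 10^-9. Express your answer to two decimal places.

Ka1 ≫ Ka2, so treat the first dissociation as the only significant source of H+.
Ka1 = x²/(0.193 − x) = 2.2 × 10^-3
Solving the quadratic: x = (−Ka1 + √(Ka1² + 4·Ka1·C₀))/2 = 1.95 × 10^-2 M
pH = −log(1.95 × 10^-2) = 1.71

pH = 1.71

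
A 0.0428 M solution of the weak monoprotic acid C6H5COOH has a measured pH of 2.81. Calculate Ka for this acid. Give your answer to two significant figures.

[H+] = 10^(-2.81) = 1.55 × 10^-3 M
At equilibrium [HA] = 0.0428 − 1.55 × 10^-3 = 4.12 × 10^-2 M
Ka = [H+][A-]/[HA] = (1.55 × 10^-3)² / 4.12 × 10^-2 = 5.8 × 10^-5

Ka = 5.8 × 10^-5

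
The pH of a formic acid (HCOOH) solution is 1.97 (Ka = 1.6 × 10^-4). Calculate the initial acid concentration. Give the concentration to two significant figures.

C₀ = 7.3 × 10^-1 M

[H+] = 10^(-1.97) = 1.07 × 10^-2 M = x
Ka = x²/(C₀ − x) ⇒ C₀ = x + x²/Ka
C₀ = 1.07 × 10^-2 + (1.07 × 10^-2)²/(1.6 × 10^-4) = 7.26 × 10^-1 M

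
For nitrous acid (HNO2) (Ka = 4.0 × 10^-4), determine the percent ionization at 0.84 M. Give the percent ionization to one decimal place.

HNO2 ⇌ NO2- + H+; let x = [H+] at equilibrium.
x ≈ √(Ka·C₀) = √(4.0 × 10^-4 × 0.84) = 1.83 × 10^-2 M
Fraction ionized = 1.83 × 10^-2 / 0.84 = 0.0218 → 2.2%

2.2%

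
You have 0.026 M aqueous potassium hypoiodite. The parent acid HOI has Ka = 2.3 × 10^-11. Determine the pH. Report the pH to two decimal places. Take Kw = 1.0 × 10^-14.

pH = 11.50

OI- is the conjugate base of the weak acid HOI.
Kb = Kw/Ka = 1.0×10^-14 / 2.3 × 10^-11 = 4.35 × 10^-4
From the ICE table, Kb = x²/(0.026 − x) = 4.35 × 10^-4.
The 5% rule fails; solving x² + Kb·x − Kb·C₀ = 0 exactly:
x = [−0.000435 + √(0.000435² + 4.52e-05)]/2 = 3.15 × 10^-3 M
pOH = 2.50, so pH = 14.00 − pOH = 11.50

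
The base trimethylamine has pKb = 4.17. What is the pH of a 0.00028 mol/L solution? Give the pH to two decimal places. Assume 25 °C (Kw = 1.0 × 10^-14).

pH = 10.03

(CH3)3N + H2O ⇌ (CH3)3NH+ + OH-
Kb = 10^(−4.17) = 6.76 × 10^-5
Kb = [OH-]²/(0.00028 − [OH-]) = 6.76 × 10^-5
The 5% rule fails; solving [OH-]² + Kb·[OH-] − Kb·C₀ = 0 exactly:
[OH-] = [−6.76e-05 + √(6.76e-05² + 7.57e-08)]/2 = 1.08 × 10^-4 M
pOH = 3.97, so pH = 14.00 − pOH = 10.03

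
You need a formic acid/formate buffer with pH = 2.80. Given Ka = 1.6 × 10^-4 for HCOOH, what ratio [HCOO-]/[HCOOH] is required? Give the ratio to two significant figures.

ratio = 0.10

pKa = -log(1.6 × 10^-4) = 3.796
pH = pKa + log(r) ⇒ log(r) = 2.80 − 3.796 = -0.996
r = [HCOO-]/[HCOOH] = 10^(-0.996) = 0.101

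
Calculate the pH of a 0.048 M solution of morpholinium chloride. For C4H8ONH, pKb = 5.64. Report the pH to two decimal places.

C4H8ONH2+ is the conjugate acid of the weak base C4H8ONH.
Kb = 10^(−5.64) = 2.29 × 10^-6
Ka = Kw/Kb = 1.0×10^-14 / 2.29 × 10^-6 = 4.37 × 10^-9
From the ICE table, Ka = [H+]²/(0.048 − [H+]) = 4.37 × 10^-9.
Since Ka ≪ C₀, [H+] ≈ √(Ka·C₀) = 1.45 × 10^-5 M.
Check: 0.03% ionized — well under 5%, approximation valid.
pH = −log(1.45 × 10^-5) = 4.84

pH = 4.84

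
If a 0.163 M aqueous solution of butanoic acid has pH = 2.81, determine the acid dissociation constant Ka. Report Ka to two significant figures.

[H+] = 10^(-2.81) = 1.55 × 10^-3 M
At equilibrium [HA] = 0.163 − 1.55 × 10^-3 = 1.61 × 10^-1 M
Ka = [H+][A-]/[HA] = (1.55 × 10^-3)² / 1.61 × 10^-1 = 1.5 × 10^-5

Ka = 1.5 × 10^-5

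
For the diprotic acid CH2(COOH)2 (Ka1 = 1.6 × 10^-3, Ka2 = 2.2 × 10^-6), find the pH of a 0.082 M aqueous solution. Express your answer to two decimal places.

Since Ka1 ≫ Ka2, the first ionization dominates [H+].
Ka1 = x²/(0.082 − x) = 1.6 × 10^-3
Solving the quadratic: x = (−Ka1 + √(Ka1² + 4·Ka1·C₀))/2 = 1.07 × 10^-2 M
pH = −log(1.07 × 10^-2) = 1.97

pH = 1.97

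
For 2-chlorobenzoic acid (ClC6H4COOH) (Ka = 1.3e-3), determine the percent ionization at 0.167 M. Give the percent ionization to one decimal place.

8.4%

ClC6H4COOH ⇌ ClC6H4COO- + H+; let x = [H+] at equilibrium.
Solve x² + 0.0013x − 0.000217 = 0 → x = 1.41 × 10^-2 M
Fraction ionized = 1.41 × 10^-2 / 0.167 = 0.0844 → 8.4%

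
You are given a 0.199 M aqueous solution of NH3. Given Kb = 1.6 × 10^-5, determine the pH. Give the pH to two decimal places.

pH = 11.25

NH3 + H2O ⇌ NH4+ + OH-
Kb = [OH-]²/(0.199 − [OH-]) = 1.6 × 10^-5
Since Kb ≪ C₀, [OH-] ≈ √(Kb·C₀) = 1.78 × 10^-3 M.
pOH = 2.75, so pH = 14.00 − pOH = 11.25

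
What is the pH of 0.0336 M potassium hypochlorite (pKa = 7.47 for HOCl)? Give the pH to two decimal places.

OCl- is the conjugate base of the weak acid HOCl.
Ka = 10^(−7.47) = 3.39 × 10^-8
Kb = Kw/Ka = 1.0×10^-14 / 3.39 × 10^-8 = 2.95 × 10^-7
From the ICE table, Kb = x²/(0.0336 − x) = 2.95 × 10^-7.
Assume x ≪ 0.0336: x ≈ √(2.95 × 10^-7 × 0.0336) = 9.96 × 10^-5 M
pOH = 4.00, so pH = 14.00 − pOH = 10.00

pH = 10.00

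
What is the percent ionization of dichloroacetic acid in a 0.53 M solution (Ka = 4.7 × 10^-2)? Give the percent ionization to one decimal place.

Cl2CHCOOH ⇌ Cl2CHCOO- + H+; let x = [H+] at equilibrium.
Ka = x²/(C₀ − x); solving the quadratic gives x = 1.36 × 10^-1 M.
% ionization = x/C₀ × 100% = 1.36 × 10^-1/0.53 × 100% = 25.7%

25.7%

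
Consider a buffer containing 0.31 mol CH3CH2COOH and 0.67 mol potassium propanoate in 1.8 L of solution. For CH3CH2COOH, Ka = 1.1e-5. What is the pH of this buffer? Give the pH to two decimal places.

pKa = −log(1.1 × 10^-5) = 4.959
pH = pKa + log([A⁻]/[HA]) = 4.959 + log(0.67/0.31)
pH = 4.959 + (+0.335) = 5.29

pH = 5.29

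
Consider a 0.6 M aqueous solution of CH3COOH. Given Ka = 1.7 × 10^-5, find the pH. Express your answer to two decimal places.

CH3COOH ⇌ CH3COO- + H+
Ka = [H+]²/(0.6 − [H+]) = 1.7 × 10^-5
Assume [H+] ≪ 0.6: [H+] ≈ √(1.7 × 10^-5 × 0.6) = 3.19 × 10^-3 M
pH = −log(3.19 × 10^-3) = 2.50

pH = 2.50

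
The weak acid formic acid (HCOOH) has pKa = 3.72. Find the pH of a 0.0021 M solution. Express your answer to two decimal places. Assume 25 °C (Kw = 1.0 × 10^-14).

HCOOH ⇌ HCOO- + H+
Ka = 10^(−3.72) = 1.91 × 10^-4
From the ICE table, Ka = x²/(0.0021 − x) = 1.91 × 10^-4.
The 5% rule fails; solving x² + Ka·x − Ka·C₀ = 0 exactly:
x = (−Ka + √(Ka² + 4·Ka·C₀))/2 = 5.45 × 10^-4 M
pH = −log[H+] = −log(5.45 × 10^-4) = 3.26

pH = 3.26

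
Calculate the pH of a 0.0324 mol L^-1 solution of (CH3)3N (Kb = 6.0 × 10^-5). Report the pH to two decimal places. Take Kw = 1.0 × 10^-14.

pH = 11.14

(CH3)3N + H2O ⇌ (CH3)3NH+ + OH-
From the ICE table, Kb = [OH-]²/(0.0324 − [OH-]) = 6.0 × 10^-5.
Since Kb ≪ C₀, [OH-] ≈ √(Kb·C₀) = 1.39 × 10^-3 M.
pOH = 2.86, so pH = 14.00 − pOH = 11.14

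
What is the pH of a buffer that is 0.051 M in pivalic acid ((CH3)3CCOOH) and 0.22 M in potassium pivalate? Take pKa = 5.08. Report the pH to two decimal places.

pH = 5.71

Using pH = pKa + log([base]/[acid]) with [base]/[acid] = 0.22/0.051:
pH = 5.08 + (+0.635) = 5.71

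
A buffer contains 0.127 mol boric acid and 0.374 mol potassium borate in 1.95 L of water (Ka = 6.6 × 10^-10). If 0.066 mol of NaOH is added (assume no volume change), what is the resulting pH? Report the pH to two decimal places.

pH = 10.04

OH- converts B(OH)3 to B(OH)4-: B(OH)3 → 0.061 mol, B(OH)4- → 0.44 mol.
pKa = −log(6.6 × 10^-10) = 9.180
Henderson–Hasselbalch with mole ratio 0.44/0.061: pH = 9.180 + (+0.858)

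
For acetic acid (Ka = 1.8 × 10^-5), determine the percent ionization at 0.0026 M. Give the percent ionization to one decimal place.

8.0%

CH3COOH ⇌ CH3COO- + H+; let x = [H+] at equilibrium.
Solve x² + 1.8e-05x − 4.68e-08 = 0 → x = 2.08 × 10^-4 M
Fraction ionized = 2.08 × 10^-4 / 0.0026 = 0.0800 → 8.0%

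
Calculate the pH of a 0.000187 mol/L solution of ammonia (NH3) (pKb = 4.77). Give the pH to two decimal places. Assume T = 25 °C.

pH = 9.69

NH3 + H2O ⇌ NH4+ + OH-
Kb = 10^(−4.77) = 1.70 × 10^-5
From the ICE table, Kb = x²/(0.000187 − x) = 1.70 × 10^-5.
x is not negligible relative to C₀; solve x² + 1.7e-05·x − 3.18e-09 = 0.
x = (−Kb + √(Kb² + 4·Kb·C₀))/2 = 4.85 × 10^-5 M
pOH = −log(4.85 × 10^-5) = 4.31; pH = 14.00 − 4.31 = 9.69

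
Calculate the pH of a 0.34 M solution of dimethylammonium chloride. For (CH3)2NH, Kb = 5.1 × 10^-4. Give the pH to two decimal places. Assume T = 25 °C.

(CH3)2NH2+ is the conjugate acid of the weak base (CH3)2NH.
Ka = Kw/Kb = 1.0×10^-14 / 5.1 × 10^-4 = 1.96 × 10^-11
From the ICE table, Ka = [H+]²/(0.34 − [H+]) = 1.96 × 10^-11.
Neglecting [H+] in the denominator: [H+] = √(1.96 × 10^-11 × 0.34) = 2.58 × 10^-6 M
([H+]/C₀ = 0.00076% < 5%, so the approximation holds.)
pH = −log(2.58 × 10^-6) = 5.59

pH = 5.59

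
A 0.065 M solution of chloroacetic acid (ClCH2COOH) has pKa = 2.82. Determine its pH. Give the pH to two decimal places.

pH = 2.04

ClCH2COOH ⇌ ClCH2COO- + H+
Ka = 10^(−2.82) = 1.51 × 10^-3
Ka = [H+]²/(0.065 − [H+]) = 1.51 × 10^-3
[H+] is not negligible relative to C₀; solve [H+]² + 0.00151·[H+] − 9.82e-05 = 0.
[H+] = (−Ka + √(Ka² + 4·Ka·C₀))/2 = 9.18 × 10^-3 M
pH = −log[H+] = −log(9.18 × 10^-3) = 2.04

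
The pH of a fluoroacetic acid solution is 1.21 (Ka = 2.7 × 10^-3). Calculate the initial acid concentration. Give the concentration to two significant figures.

C₀ = 1.5 M

[H+] = 10^(-1.21) = 6.17 × 10^-2 M = x
Ka = x²/(C₀ − x) ⇒ C₀ = x + x²/Ka
C₀ = 6.17 × 10^-2 + (6.17 × 10^-2)²/(2.7 × 10^-3) = 1.47 M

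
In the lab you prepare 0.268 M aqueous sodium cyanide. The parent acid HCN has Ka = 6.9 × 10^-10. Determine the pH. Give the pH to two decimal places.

CN- is the conjugate base of the weak acid HCN.
Kb = Kw/Ka = 1.0×10^-14 / 6.9 × 10^-10 = 1.45 × 10^-5
From the ICE table, Kb = [OH-]²/(0.268 − [OH-]) = 1.45 × 10^-5.
Neglecting [OH-] in the denominator: [OH-] = √(1.45 × 10^-5 × 0.268) = 1.97 × 10^-3 M
Check: 0.74% ionized — well under 5%, approximation valid.
pOH = −log(1.97 × 10^-3) = 2.71; pH = 14.00 − 2.71 = 11.29

pH = 11.29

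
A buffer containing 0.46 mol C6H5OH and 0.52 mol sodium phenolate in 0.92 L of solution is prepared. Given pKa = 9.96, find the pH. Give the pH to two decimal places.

pH = pKa + log([A⁻]/[HA]) = 9.96 + log(0.52/0.46)
pH = 9.96 + (+0.053) = 10.01

pH = 10.01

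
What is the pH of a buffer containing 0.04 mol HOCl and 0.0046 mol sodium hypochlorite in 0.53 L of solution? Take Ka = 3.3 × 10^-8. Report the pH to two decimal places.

pH = 6.54

pKa = −log(3.3 × 10^-8) = 7.481
Using pH = pKa + log([base]/[acid]) with [base]/[acid] = 0.0046/0.04:
pH = 7.481 + (-0.939) = 6.54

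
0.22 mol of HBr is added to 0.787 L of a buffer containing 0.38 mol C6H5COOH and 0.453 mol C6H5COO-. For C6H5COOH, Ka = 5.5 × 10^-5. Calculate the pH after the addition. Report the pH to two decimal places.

After neutralization: n(C6H5COOH) = 0.6 mol, n(C6H5COO-) = 0.233 mol.
pKa = −log(5.5 × 10^-5) = 4.260
pH = pKa + log(n_C6H5COO-/n_C6H5COOH) = 4.260 + log(0.233/0.6) = 4.260 + (-0.411)

pH = 3.85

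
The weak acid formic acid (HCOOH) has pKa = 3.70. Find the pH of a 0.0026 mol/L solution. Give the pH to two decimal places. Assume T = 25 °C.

pH = 3.20

HCOOH ⇌ HCOO- + H+
Ka = 10^(−3.70) = 2.00 × 10^-4
From the ICE table, Ka = x²/(0.0026 − x) = 2.00 × 10^-4.
Here C₀/Ka ≈ 13, so the small-x approximation fails. Use the quadratic:
x = (−Ka + √(Ka² + 4·Ka·C₀))/2 = 6.28 × 10^-4 M
pH = −log(6.28 × 10^-4) = 3.20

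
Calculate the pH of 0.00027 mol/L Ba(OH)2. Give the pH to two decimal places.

Ba(OH)2 is a strong base (each formula unit releases 2 OH-); [OH-] = 0.00054 M.
pOH = -log(0.00054) = 3.27
pH = 14.00 - 3.27 = 10.73

pH = 10.73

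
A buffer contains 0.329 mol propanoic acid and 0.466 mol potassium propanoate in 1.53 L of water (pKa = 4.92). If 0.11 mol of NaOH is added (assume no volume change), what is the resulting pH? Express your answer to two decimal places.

After neutralization: n(CH3CH2COOH) = 0.219 mol, n(CH3CH2COO-) = 0.576 mol.
pH = pKa + log(n_CH3CH2COO-/n_CH3CH2COOH) = 4.92 + log(0.576/0.219) = 4.92 + (+0.420)

pH = 5.34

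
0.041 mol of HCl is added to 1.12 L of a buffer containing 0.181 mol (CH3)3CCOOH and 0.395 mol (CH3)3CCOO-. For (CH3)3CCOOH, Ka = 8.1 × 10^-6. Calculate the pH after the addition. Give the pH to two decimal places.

pH = 5.29

Added H+ converts (CH3)3CCOO- to (CH3)3CCOOH: (CH3)3CCOOH → 0.222 mol, (CH3)3CCOO- → 0.354 mol.
pKa = −log(8.1 × 10^-6) = 5.092
pH = pKa + log([A⁻]/[HA]) = 5.092 + log(0.354/0.222) = 5.092 +0.203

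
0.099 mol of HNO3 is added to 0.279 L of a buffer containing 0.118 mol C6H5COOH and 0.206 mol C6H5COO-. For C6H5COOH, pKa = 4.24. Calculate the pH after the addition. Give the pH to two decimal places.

pH = 3.93

After neutralization: n(C6H5COOH) = 0.217 mol, n(C6H5COO-) = 0.107 mol.
Henderson–Hasselbalch with mole ratio 0.107/0.217: pH = 4.24 + (-0.307)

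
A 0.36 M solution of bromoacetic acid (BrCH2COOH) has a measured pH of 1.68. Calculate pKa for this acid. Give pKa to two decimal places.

pKa = 2.89

[H+] = 10^(-1.68) = 2.09 × 10^-2 M
At equilibrium [HA] = 0.36 − 2.09 × 10^-2 = 3.39 × 10^-1 M
Ka = [H+][A-]/[HA] = (2.09 × 10^-2)² / 3.39 × 10^-1 = 1.29 × 10^-3
pKa = -log(1.29 × 10^-3) = 2.89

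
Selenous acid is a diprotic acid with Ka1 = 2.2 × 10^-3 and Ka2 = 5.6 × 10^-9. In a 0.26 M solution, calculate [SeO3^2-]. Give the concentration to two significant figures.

5.6 × 10^-9 M

First ionization gives [H+] ≈ [HSeO3-] = 2.28 × 10^-2 M.
Second step: Ka2 = [H+][SeO3^2-]/[HSeO3-] ≈ [SeO3^2-] (since [H+] ≈ [HSeO3-]).
So [SeO3^2-] ≈ Ka2.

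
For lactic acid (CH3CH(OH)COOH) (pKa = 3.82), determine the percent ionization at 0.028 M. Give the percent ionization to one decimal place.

CH3CH(OH)COOH ⇌ CH3CH(OH)COO- + H+; let x = [H+] at equilibrium.
Ka = 10^(−3.82) = 1.51 × 10^-4
Ka = x²/(C₀ − x); solving the quadratic gives x = 1.98 × 10^-3 M.
% ionization = x/C₀ × 100% = 1.98 × 10^-3/0.028 × 100% = 7.1%

7.1%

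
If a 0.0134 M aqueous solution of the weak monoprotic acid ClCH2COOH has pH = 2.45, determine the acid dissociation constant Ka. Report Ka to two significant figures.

[H+] = 10^(-2.45) = 3.55 × 10^-3 M
At equilibrium [HA] = 0.0134 − 3.55 × 10^-3 = 9.85 × 10^-3 M
Ka = [H+][A-]/[HA] = (3.55 × 10^-3)² / 9.85 × 10^-3 = 1.3 × 10^-3

Ka = 1.3 × 10^-3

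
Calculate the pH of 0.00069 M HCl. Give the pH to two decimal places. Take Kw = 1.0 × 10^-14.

pH = 3.16

HCl is a strong acid and dissociates completely, so [H+] = 0.00069 M.
pH = -log(0.00069) = 3.16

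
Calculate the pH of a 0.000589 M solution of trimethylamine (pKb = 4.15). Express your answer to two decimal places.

pH = 10.24

(CH3)3N + H2O ⇌ (CH3)3NH+ + OH-
Kb = 10^(−4.15) = 7.08 × 10^-5
Kb = x²/(0.000589 − x) = 7.08 × 10^-5
Here C₀/Kb ≈ 8.32, so the small-x approximation fails. Use the quadratic:
x = (−Kb + √(Kb² + 4·Kb·C₀))/2 = 1.72 × 10^-4 M
pOH = 3.76, so pH = 14.00 − pOH = 10.24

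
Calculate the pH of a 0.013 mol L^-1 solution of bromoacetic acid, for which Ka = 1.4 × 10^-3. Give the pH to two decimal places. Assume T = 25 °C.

BrCH2COOH ⇌ BrCH2COO- + H+
Ka = [H+]²/(0.013 − [H+]) = 1.4 × 10^-3
The 5% rule fails; solving [H+]² + Ka·[H+] − Ka·C₀ = 0 exactly:
[H+] = [−0.0014 + √(0.0014² + 7.28e-05)]/2 = 3.62 × 10^-3 M
pH = −log(3.62 × 10^-3) = 2.44

pH = 2.44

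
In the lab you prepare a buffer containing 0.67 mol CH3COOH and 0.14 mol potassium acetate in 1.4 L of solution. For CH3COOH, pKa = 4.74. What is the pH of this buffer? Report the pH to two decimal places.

pH = pKa + log([A⁻]/[HA]) = 4.74 + log(0.14/0.67)
pH = 4.74 + (-0.680) = 4.06

pH = 4.06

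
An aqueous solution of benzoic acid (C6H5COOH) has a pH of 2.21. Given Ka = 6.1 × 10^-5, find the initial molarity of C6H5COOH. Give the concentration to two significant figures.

[H+] = 10^(-2.21) = 6.17 × 10^-3 M = x
Ka = x²/(C₀ − x) ⇒ C₀ = x + x²/Ka
C₀ = 6.17 × 10^-3 + (6.17 × 10^-3)²/(6.1 × 10^-5) = 6.30 × 10^-1 M

C₀ = 6.3 × 10^-1 M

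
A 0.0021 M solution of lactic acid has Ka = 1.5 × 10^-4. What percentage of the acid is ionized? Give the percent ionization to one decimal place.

23.4%

CH3CH(OH)COOH ⇌ CH3CH(OH)COO- + H+; let x = [H+] at equilibrium.
Solve x² + 0.00015x − 3.15e-07 = 0 → x = 4.91 × 10^-4 M
% ionization = x/C₀ × 100% = 4.91 × 10^-4/0.0021 × 100% = 23.4%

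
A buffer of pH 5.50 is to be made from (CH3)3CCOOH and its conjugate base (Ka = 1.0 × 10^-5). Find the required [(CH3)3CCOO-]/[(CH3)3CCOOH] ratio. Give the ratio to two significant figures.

ratio = 3.2

pKa = -log(1.0 × 10^-5) = 5.000
pH = pKa + log(r) ⇒ log(r) = 5.50 − 5.000 = +0.500
r = [(CH3)3CCOO-]/[(CH3)3CCOOH] = 10^(+0.500) = 3.16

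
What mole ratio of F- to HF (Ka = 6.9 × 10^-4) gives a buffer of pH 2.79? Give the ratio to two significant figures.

pKa = -log(6.9 × 10^-4) = 3.161
pH = pKa + log(r) ⇒ log(r) = 2.79 − 3.161 = -0.371
r = [F-]/[HF] = 10^(-0.371) = 0.426

ratio = 0.43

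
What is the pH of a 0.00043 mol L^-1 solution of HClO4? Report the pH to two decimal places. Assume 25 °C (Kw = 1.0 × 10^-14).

pH = 3.37

HClO4 is a strong acid and dissociates completely, so [H+] = 0.00043 M.
pH = -log(0.00043) = 3.37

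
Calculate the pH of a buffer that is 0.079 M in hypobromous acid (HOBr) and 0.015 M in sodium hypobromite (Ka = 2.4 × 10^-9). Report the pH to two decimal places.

pH = 7.90

pKa = −log(2.4 × 10^-9) = 8.620
Using pH = pKa + log([base]/[acid]) with [base]/[acid] = 0.015/0.079:
pH = 8.620 + (-0.722) = 7.90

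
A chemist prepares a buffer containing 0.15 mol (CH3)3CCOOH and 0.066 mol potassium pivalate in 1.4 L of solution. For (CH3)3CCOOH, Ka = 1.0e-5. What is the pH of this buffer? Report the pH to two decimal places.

pH = 4.64

pKa = −log(1.0 × 10^-5) = 5.000
Henderson–Hasselbalch: pH = pKa + log([(CH3)3CCOO-]/[(CH3)3CCOOH]) = 5.000 + log(0.066/0.15)
pH = 5.000 + (-0.357) = 4.64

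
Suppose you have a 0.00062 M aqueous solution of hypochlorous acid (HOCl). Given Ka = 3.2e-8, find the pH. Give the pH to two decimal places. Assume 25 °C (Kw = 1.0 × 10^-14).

HOCl ⇌ OCl- + H+
Ka = [H+]²/(0.00062 − [H+]) = 3.2 × 10^-8
Neglecting [H+] in the denominator: [H+] = √(3.2 × 10^-8 × 0.00062) = 4.45 × 10^-6 M
([H+]/C₀ = 0.72% < 5%, so the approximation holds.)
pH = −log[H+] = −log(4.45 × 10^-6) = 5.35

pH = 5.35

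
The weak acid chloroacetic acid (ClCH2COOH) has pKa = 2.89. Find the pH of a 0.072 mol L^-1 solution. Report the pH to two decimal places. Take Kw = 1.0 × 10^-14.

ClCH2COOH ⇌ ClCH2COO- + H+
Ka = 10^(−2.89) = 1.29 × 10^-3
From the ICE table, Ka = [H+]²/(0.072 − [H+]) = 1.29 × 10^-3.
The 5% rule fails; solving [H+]² + Ka·[H+] − Ka·C₀ = 0 exactly:
[H+] = [−0.00129 + √(0.00129² + 0.000372)]/2 = 9.01 × 10^-3 M
pH = −log(9.01 × 10^-3) = 2.05

pH = 2.05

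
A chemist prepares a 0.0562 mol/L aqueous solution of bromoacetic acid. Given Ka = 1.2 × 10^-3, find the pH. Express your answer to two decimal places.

pH = 2.12

BrCH2COOH ⇌ BrCH2COO- + H+
Ka = x²/(0.0562 − x) = 1.2 × 10^-3
Here C₀/Ka ≈ 46.8, so the small-x approximation fails. Use the quadratic:
x = (−Ka + √(Ka² + 4·Ka·C₀))/2 = 7.63 × 10^-3 M
pH = −log[H+] = −log(7.63 × 10^-3) = 2.12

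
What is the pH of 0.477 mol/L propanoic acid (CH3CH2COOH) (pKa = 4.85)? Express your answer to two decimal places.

pH = 2.59

CH3CH2COOH ⇌ CH3CH2COO- + H+
Ka = 10^(−4.85) = 1.41 × 10^-5
From the ICE table, Ka = [H+]²/(0.477 − [H+]) = 1.41 × 10^-5.
Assume [H+] ≪ 0.477: [H+] ≈ √(1.41 × 10^-5 × 0.477) = 2.59 × 10^-3 M
Check: 0.54% ionized — well under 5%, approximation valid.
pH = −log(2.59 × 10^-3) = 2.59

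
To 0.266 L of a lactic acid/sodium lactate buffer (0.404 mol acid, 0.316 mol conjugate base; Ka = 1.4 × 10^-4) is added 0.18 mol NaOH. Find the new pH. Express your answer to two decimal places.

After neutralization: n(CH3CH(OH)COOH) = 0.224 mol, n(CH3CH(OH)COO-) = 0.496 mol.
pKa = −log(1.4 × 10^-4) = 3.854
pH = pKa + log(n_CH3CH(OH)COO-/n_CH3CH(OH)COOH) = 3.854 + log(0.496/0.224) = 3.854 + (+0.345)

pH = 4.20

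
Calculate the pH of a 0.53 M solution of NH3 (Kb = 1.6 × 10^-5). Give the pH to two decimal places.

NH3 + H2O ⇌ NH4+ + OH-
Kb = [OH-]²/(0.53 − [OH-]) = 1.6 × 10^-5
Neglecting [OH-] in the denominator: [OH-] = √(1.6 × 10^-5 × 0.53) = 2.91 × 10^-3 M
pOH = 2.54, so pH = 14.00 − pOH = 11.46

pH = 11.46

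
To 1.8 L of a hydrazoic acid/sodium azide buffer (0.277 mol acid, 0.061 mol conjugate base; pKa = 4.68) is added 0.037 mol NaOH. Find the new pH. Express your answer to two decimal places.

OH- converts HN3 to N3-: HN3 → 0.24 mol, N3- → 0.098 mol.
pH = pKa + log([A⁻]/[HA]) = 4.68 + log(0.098/0.24) = 4.68 -0.389

pH = 4.29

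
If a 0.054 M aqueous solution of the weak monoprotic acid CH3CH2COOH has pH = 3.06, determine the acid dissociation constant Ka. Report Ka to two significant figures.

[H+] = 10^(-3.06) = 8.71 × 10^-4 M
At equilibrium [HA] = 0.054 − 8.71 × 10^-4 = 5.31 × 10^-2 M
Ka = [H+][A-]/[HA] = (8.71 × 10^-4)² / 5.31 × 10^-2 = 1.4 × 10^-5

Ka = 1.4 × 10^-5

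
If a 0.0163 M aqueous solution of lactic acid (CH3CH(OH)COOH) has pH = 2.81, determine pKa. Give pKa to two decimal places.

pKa = 3.79

[H+] = 10^(-2.81) = 1.55 × 10^-3 M
At equilibrium [HA] = 0.0163 − 1.55 × 10^-3 = 1.47 × 10^-2 M
Ka = [H+][A-]/[HA] = (1.55 × 10^-3)² / 1.47 × 10^-2 = 1.63 × 10^-4
pKa = -log(1.63 × 10^-4) = 3.79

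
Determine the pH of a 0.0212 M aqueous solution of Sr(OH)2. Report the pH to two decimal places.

pH = 12.63

Sr(OH)2 is a strong base (each formula unit releases 2 OH-); [OH-] = 0.0424 M.
pOH = -log(0.0424) = 1.37
pH = 14.00 - 1.37 = 12.63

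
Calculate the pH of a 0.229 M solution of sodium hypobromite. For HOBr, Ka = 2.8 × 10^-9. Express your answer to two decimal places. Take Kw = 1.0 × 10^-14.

OBr- is the conjugate base of the weak acid HOBr.
Kb = Kw/Ka = 1.0×10^-14 / 2.8 × 10^-9 = 3.57 × 10^-6
Kb = [OH-]²/(0.229 − [OH-]) = 3.57 × 10^-6
Neglecting [OH-] in the denominator: [OH-] = √(3.57 × 10^-6 × 0.229) = 9.04 × 10^-4 M
pOH = 3.04, so pH = 14.00 − pOH = 10.96

pH = 10.96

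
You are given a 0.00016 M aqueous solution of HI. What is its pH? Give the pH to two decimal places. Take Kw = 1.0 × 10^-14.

HI is a strong acid and dissociates completely, so [H+] = 0.00016 M.
pH = -log(0.00016) = 3.80

pH = 3.80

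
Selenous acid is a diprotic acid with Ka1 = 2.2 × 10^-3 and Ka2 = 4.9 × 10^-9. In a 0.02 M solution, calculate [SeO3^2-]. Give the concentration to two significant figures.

4.9 × 10^-9 M

First ionization gives [H+] ≈ [HSeO3-] = 5.62 × 10^-3 M.
Second step: Ka2 = [H+][SeO3^2-]/[HSeO3-] ≈ [SeO3^2-] (since [H+] ≈ [HSeO3-]).
So [SeO3^2-] ≈ Ka2.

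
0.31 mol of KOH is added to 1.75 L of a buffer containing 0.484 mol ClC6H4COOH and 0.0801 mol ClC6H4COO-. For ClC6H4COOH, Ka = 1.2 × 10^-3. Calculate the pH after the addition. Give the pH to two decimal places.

After neutralization: n(ClC6H4COOH) = 0.174 mol, n(ClC6H4COO-) = 0.39 mol.
pKa = −log(1.2 × 10^-3) = 2.921
Henderson–Hasselbalch with mole ratio 0.39/0.174: pH = 2.921 + (+0.351)

pH = 3.27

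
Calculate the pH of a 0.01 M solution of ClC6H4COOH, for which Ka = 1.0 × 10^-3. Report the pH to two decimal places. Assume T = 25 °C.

pH = 2.57

ClC6H4COOH ⇌ ClC6H4COO- + H+
From the ICE table, Ka = [H+]²/(0.01 − [H+]) = 1.0 × 10^-3.
Here C₀/Ka ≈ 10, so the small-[H+] approximation fails. Use the quadratic:
[H+] = (−Ka + √(Ka² + 4·Ka·C₀))/2 = 2.70 × 10^-3 M
pH = −log(2.70 × 10^-3) = 2.57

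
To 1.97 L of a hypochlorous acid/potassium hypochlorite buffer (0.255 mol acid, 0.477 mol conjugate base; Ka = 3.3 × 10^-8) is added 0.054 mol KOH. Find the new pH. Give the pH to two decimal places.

After neutralization: n(HOCl) = 0.201 mol, n(OCl-) = 0.531 mol.
pKa = −log(3.3 × 10^-8) = 7.481
pH = pKa + log([A⁻]/[HA]) = 7.481 + log(0.531/0.201) = 7.481 +0.422

pH = 7.90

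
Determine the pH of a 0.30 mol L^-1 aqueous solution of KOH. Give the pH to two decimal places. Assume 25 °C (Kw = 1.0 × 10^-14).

pH = 13.48

KOH is a strong base; [OH-] = 0.3 M.
pOH = -log(0.3) = 0.52
pH = 14.00 - 0.52 = 13.48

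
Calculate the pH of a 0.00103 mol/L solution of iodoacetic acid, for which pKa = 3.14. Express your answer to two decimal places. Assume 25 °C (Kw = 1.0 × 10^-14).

ICH2COOH ⇌ ICH2COO- + H+
Ka = 10^(−3.14) = 7.24 × 10^-4
Let x = [H+] at equilibrium. Ka = x²/(0.00103 − x).
x is not negligible relative to C₀; solve x² + 0.000724·x − 7.46e-07 = 0.
x = [−0.000724 + √(0.000724² + 2.98e-06)]/2 = 5.74 × 10^-4 M
pH = −log(5.74 × 10^-4) = 3.24

pH = 3.24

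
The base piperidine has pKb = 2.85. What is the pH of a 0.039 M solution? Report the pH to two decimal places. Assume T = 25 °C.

C5H10NH + H2O ⇌ C5H10NH2+ + OH-
Kb = 10^(−2.85) = 1.41 × 10^-3
Kb = x²/(0.039 − x) = 1.41 × 10^-3
Here C₀/Kb ≈ 27.7, so the small-x approximation fails. Use the quadratic:
x = [−0.00141 + √(0.00141² + 0.00022)]/2 = 6.74 × 10^-3 M
pOH = −log(6.74 × 10^-3) = 2.17; pH = 14.00 − 2.17 = 11.83

pH = 11.83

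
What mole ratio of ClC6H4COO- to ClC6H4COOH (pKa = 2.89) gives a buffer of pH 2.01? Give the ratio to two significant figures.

pH = pKa + log(r) ⇒ log(r) = 2.01 − 2.89 = -0.88
r = [ClC6H4COO-]/[ClC6H4COOH] = 10^(-0.88) = 0.132

ratio = 0.13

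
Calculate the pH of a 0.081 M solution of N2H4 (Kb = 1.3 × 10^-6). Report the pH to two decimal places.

pH = 10.51

N2H4 + H2O ⇌ N2H5+ + OH-
Kb = [OH-]²/(0.081 − [OH-]) = 1.3 × 10^-6
Assume [OH-] ≪ 0.081: [OH-] ≈ √(1.3 × 10^-6 × 0.081) = 3.24 × 10^-4 M
pOH = 3.49, so pH = 14.00 − pOH = 10.51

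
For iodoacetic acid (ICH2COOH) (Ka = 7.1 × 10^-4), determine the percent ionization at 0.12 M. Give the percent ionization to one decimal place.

ICH2COOH ⇌ ICH2COO- + H+; let x = [H+] at equilibrium.
Solve x² + 0.00071x − 8.52e-05 = 0 → x = 8.88 × 10^-3 M
Fraction ionized = 8.88 × 10^-3 / 0.12 = 0.0740 → 7.4%

7.4%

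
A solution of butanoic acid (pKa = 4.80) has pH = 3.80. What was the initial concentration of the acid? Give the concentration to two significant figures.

C₀ = 1.7 × 10^-3 M

[H+] = 10^(-3.80) = 1.58 × 10^-4 M = x
Ka = 10^(−4.80) = 1.58 × 10^-5
Ka = x²/(C₀ − x) ⇒ C₀ = x + x²/Ka
C₀ = 1.58 × 10^-4 + (1.58 × 10^-4)²/(1.58 × 10^-5) = 1.74 × 10^-3 M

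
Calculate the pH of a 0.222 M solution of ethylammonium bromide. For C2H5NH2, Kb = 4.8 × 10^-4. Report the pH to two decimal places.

pH = 5.67

C2H5NH3+ is the conjugate acid of the weak base C2H5NH2.
Ka = Kw/Kb = 1.0×10^-14 / 4.8 × 10^-4 = 2.08 × 10^-11
Ka = [H+]²/(0.222 − [H+]) = 2.08 × 10^-11
Neglecting [H+] in the denominator: [H+] = √(2.08 × 10^-11 × 0.222) = 2.15 × 10^-6 M
pH = −log[H+] = −log(2.15 × 10^-6) = 5.67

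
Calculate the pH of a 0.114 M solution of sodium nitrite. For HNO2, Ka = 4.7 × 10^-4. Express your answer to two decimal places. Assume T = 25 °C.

pH = 8.19

NO2- is the conjugate base of the weak acid HNO2.
Kb = Kw/Ka = 1.0×10^-14 / 4.7 × 10^-4 = 2.13 × 10^-11
Kb = [OH-]²/(0.114 − [OH-]) = 2.13 × 10^-11
Neglecting [OH-] in the denominator: [OH-] = √(2.13 × 10^-11 × 0.114) = 1.56 × 10^-6 M
pOH = −log(1.56 × 10^-6) = 5.81; pH = 14.00 − 5.81 = 8.19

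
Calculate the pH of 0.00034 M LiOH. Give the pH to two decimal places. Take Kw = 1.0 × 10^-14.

pH = 10.53

LiOH is a strong base; [OH-] = 0.00034 M.
pOH = -log(0.00034) = 3.47
pH = 14.00 - 3.47 = 10.53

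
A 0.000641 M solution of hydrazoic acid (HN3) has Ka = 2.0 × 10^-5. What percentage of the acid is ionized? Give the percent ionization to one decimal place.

16.2%

HN3 ⇌ N3- + H+; let x = [H+] at equilibrium.
Ka = x²/(C₀ − x); solving the quadratic gives x = 1.04 × 10^-4 M.
Fraction ionized = 1.04 × 10^-4 / 0.000641 = 0.1622 → 16.2%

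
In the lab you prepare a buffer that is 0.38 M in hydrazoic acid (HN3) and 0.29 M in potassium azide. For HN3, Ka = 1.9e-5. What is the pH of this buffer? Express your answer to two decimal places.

pH = 4.60

pKa = −log(1.9 × 10^-5) = 4.721
Henderson–Hasselbalch: pH = pKa + log([N3-]/[HN3]) = 4.721 + log(0.29/0.38)
pH = 4.721 + (-0.117) = 4.60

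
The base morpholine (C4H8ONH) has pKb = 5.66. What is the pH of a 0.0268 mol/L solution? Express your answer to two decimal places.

C4H8ONH + H2O ⇌ C4H8ONH2+ + OH-
Kb = 10^(−5.66) = 2.19 × 10^-6
Kb = [OH-]²/(0.0268 − [OH-]) = 2.19 × 10^-6
Since Kb ≪ C₀, [OH-] ≈ √(Kb·C₀) = 2.42 × 10^-4 M.
Check: 0.9% ionized — well under 5%, approximation valid.
pOH = 3.62, so pH = 14.00 − pOH = 10.38

pH = 10.38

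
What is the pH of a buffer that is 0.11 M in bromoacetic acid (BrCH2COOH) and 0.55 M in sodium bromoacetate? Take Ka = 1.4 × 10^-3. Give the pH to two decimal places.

pH = 3.55

pKa = −log(1.4 × 10^-3) = 2.854
Using pH = pKa + log([base]/[acid]) with [base]/[acid] = 0.55/0.11:
pH = 2.854 + (+0.699) = 3.55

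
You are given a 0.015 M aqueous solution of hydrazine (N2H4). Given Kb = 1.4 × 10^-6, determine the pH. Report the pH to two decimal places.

pH = 10.16

N2H4 + H2O ⇌ N2H5+ + OH-
From the ICE table, Kb = [OH-]²/(0.015 − [OH-]) = 1.4 × 10^-6.
Neglecting [OH-] in the denominator: [OH-] = √(1.4 × 10^-6 × 0.015) = 1.45 × 10^-4 M
Check: 0.97% ionized — well under 5%, approximation valid.
pOH = −log(1.45 × 10^-4) = 3.84; pH = 14.00 − 3.84 = 10.16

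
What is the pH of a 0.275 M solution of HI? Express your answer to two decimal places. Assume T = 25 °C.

pH = 0.56

HI is a strong acid and dissociates completely, so [H+] = 0.275 M.
pH = -log(0.275) = 0.56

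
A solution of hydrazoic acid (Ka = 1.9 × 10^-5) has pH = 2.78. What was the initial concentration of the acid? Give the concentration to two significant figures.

C₀ = 1.5 × 10^-1 M

[H+] = 10^(-2.78) = 1.66 × 10^-3 M = x
Ka = x²/(C₀ − x) ⇒ C₀ = x + x²/Ka
C₀ = 1.66 × 10^-3 + (1.66 × 10^-3)²/(1.9 × 10^-5) = 1.47 × 10^-1 M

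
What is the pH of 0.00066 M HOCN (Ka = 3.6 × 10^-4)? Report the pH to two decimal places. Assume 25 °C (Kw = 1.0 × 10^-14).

pH = 3.47

HOCN ⇌ OCN- + H+
Ka = [H+]²/(0.00066 − [H+]) = 3.6 × 10^-4
The 5% rule fails; solving [H+]² + Ka·[H+] − Ka·C₀ = 0 exactly:
[H+] = [−0.00036 + √(0.00036² + 9.5e-07)]/2 = 3.40 × 10^-4 M
pH = −log[H+] = −log(3.40 × 10^-4) = 3.47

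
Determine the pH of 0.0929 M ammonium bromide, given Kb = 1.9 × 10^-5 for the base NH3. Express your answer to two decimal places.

pH = 5.16

NH4+ is the conjugate acid of the weak base NH3.
Ka = Kw/Kb = 1.0×10^-14 / 1.9 × 10^-5 = 5.26 × 10^-10
Ka = [H+]²/(0.0929 − [H+]) = 5.26 × 10^-10
Neglecting [H+] in the denominator: [H+] = √(5.26 × 10^-10 × 0.0929) = 6.99 × 10^-6 M
Check: 0.0075% ionized — well under 5%, approximation valid.
pH = −log[H+] = −log(6.99 × 10^-6) = 5.16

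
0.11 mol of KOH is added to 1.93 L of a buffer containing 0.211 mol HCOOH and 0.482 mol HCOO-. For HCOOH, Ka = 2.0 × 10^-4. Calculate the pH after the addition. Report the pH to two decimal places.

OH- converts HCOOH to HCOO-: HCOOH → 0.101 mol, HCOO- → 0.592 mol.
pKa = −log(2.0 × 10^-4) = 3.699
Henderson–Hasselbalch with mole ratio 0.592/0.101: pH = 3.699 + (+0.768)

pH = 4.47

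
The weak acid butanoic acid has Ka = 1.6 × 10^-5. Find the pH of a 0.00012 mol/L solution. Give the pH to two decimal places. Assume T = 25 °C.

pH = 4.44

CH3(CH2)2COOH ⇌ CH3(CH2)2COO- + H+
Ka = [H+]²/(0.00012 − [H+]) = 1.6 × 10^-5
Here C₀/Ka ≈ 7.5, so the small-[H+] approximation fails. Use the quadratic:
[H+] = (−Ka + √(Ka² + 4·Ka·C₀))/2 = 3.65 × 10^-5 M
pH = −log[H+] = −log(3.65 × 10^-5) = 4.44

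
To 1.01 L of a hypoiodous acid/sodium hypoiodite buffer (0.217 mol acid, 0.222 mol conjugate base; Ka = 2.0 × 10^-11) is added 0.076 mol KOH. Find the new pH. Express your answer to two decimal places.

After neutralization: n(HOI) = 0.141 mol, n(OI-) = 0.298 mol.
pKa = −log(2.0 × 10^-11) = 10.699
pH = pKa + log([A⁻]/[HA]) = 10.699 + log(0.298/0.141) = 10.699 +0.325

pH = 11.02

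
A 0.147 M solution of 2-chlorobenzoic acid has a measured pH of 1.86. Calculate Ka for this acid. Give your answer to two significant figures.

Ka = 1.4 × 10^-3

[H+] = 10^(-1.86) = 1.38 × 10^-2 M
At equilibrium [HA] = 0.147 − 1.38 × 10^-2 = 1.33 × 10^-1 M
Ka = [H+][A-]/[HA] = (1.38 × 10^-2)² / 1.33 × 10^-1 = 1.4 × 10^-3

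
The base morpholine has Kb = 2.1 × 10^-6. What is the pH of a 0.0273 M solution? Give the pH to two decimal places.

pH = 10.38

C4H8ONH + H2O ⇌ C4H8ONH2+ + OH-
From the ICE table, Kb = x²/(0.0273 − x) = 2.1 × 10^-6.
Since Kb ≪ C₀, x ≈ √(Kb·C₀) = 2.39 × 10^-4 M.
(x/C₀ = 0.88% < 5%, so the approximation holds.)
pOH = 3.62, so pH = 14.00 − pOH = 10.38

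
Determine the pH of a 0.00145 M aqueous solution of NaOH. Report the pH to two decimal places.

NaOH is a strong base; [OH-] = 0.00145 M.
pOH = -log(0.00145) = 2.84
pH = 14.00 - 2.84 = 11.16

pH = 11.16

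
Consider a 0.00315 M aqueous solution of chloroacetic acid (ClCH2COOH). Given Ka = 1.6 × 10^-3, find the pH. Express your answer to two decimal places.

ClCH2COOH ⇌ ClCH2COO- + H+
From the ICE table, Ka = x²/(0.00315 − x) = 1.6 × 10^-3.
x is not negligible relative to C₀; solve x² + 0.0016·x − 5.04e-06 = 0.
x = (−Ka + √(Ka² + 4·Ka·C₀))/2 = 1.58 × 10^-3 M
pH = −log[H+] = −log(1.58 × 10^-3) = 2.80

pH = 2.80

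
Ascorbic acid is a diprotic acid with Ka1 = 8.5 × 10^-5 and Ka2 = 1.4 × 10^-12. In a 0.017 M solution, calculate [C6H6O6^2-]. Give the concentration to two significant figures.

First ionization gives [H+] ≈ [HC6H6O6-] = 1.16 × 10^-3 M.
Second step: Ka2 = [H+][C6H6O6^2-]/[HC6H6O6-] ≈ [C6H6O6^2-] (since [H+] ≈ [HC6H6O6-]).
So [C6H6O6^2-] ≈ Ka2.

1.4 × 10^-12 M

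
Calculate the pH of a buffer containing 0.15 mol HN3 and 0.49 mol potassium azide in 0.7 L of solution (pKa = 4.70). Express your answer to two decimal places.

pH = pKa + log([A⁻]/[HA]) = 4.70 + log(0.49/0.15)
pH = 4.70 + (+0.514) = 5.21

pH = 5.21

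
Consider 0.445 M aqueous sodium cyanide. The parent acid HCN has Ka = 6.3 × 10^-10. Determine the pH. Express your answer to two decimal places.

CN- is the conjugate base of the weak acid HCN.
Kb = Kw/Ka = 1.0×10^-14 / 6.3 × 10^-10 = 1.59 × 10^-5
Let x = [OH-] at equilibrium. Kb = x²/(0.445 − x).
Neglecting x in the denominator: x = √(1.59 × 10^-5 × 0.445) = 2.66 × 10^-3 M
(x/C₀ = 0.6% < 5%, so the approximation holds.)
pOH = −log(2.66 × 10^-3) = 2.58; pH = 14.00 − 2.58 = 11.42

pH = 11.42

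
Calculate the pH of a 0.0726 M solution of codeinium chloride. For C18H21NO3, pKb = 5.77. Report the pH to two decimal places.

C18H22NO3+ is the conjugate acid of the weak base C18H21NO3.
Kb = 10^(−5.77) = 1.70 × 10^-6
Ka = Kw/Kb = 1.0×10^-14 / 1.70 × 10^-6 = 5.88 × 10^-9
Ka = x²/(0.0726 − x) = 5.88 × 10^-9
Since Ka ≪ C₀, x ≈ √(Ka·C₀) = 2.07 × 10^-5 M.
pH = −log[H+] = −log(2.07 × 10^-5) = 4.68

pH = 4.68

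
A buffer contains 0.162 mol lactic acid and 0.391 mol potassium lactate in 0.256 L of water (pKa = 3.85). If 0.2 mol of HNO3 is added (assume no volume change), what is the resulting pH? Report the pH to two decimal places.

pH = 3.57

Added H+ converts CH3CH(OH)COO- to CH3CH(OH)COOH: CH3CH(OH)COOH → 0.362 mol, CH3CH(OH)COO- → 0.191 mol.
Henderson–Hasselbalch with mole ratio 0.191/0.362: pH = 3.85 + (-0.278)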